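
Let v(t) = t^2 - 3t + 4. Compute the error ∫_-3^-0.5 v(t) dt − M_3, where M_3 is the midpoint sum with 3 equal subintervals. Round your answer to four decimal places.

0.1447

Exact integral: ∫_-3^-0.5 v(t) dt ≈ 32.083333.
M_3 ≈ 31.938657.
Error ≈ 32.083333 − 31.938657 ≈ 0.1447.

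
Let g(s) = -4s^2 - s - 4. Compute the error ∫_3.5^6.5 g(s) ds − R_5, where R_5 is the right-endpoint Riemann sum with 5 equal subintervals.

Exact integral: ∫_3.5^6.5 g(s) ds = -336.
R_5 = -373.62.
Error = -336 − (-373.62) = 37.62.

37.62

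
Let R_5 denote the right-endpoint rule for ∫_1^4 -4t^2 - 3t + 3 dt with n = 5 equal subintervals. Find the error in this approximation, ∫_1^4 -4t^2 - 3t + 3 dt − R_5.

Exact integral: ∫_1^4 f(t) dt = -97.5.
R_5 = -118.92.
Error = -97.5 − (-118.92) = 21.42.

21.42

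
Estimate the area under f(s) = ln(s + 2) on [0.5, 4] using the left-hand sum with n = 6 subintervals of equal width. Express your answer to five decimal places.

Δs = (4 − 0.5)/6 = 7/12.
Left endpoints: 0.5, 13/12, 5/3, 2.25, 17/6, 41/12.
f(0.5) ≈ 0.91629, f(13/12) ≈ 1.12601, f(5/3) ≈ 1.29928, f(2.25) ≈ 1.44692, f(17/6) ≈ 1.57554, f(41/12) ≈ 1.68948.
Sum = Δs · [f(0.5) + f(13/12) + f(5/3) + ...].
Sum ≈ 4.69789.

4.69789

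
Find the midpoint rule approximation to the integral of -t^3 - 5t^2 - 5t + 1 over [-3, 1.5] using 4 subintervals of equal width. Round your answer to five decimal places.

Δt = (1.5 − (-3))/4 = 1.125.
Midpoints: -2.4375, -1.3125, -0.1875, 0.9375.
f(-2.4375) = -8345/4096, f(-1.3125) = 4957/4096, f(-0.1875) = 7243/4096, f(0.9375) = -36479/4096.
Sum = Δt · [f(-2.4375) + f(-1.3125) + f(-0.1875) + f(0.9375)].
Sum ≈ -8.96045.

-8.96045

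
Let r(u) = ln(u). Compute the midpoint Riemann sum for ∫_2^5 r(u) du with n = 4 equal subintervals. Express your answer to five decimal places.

Δu = (5 − 2)/4 = 0.75.
Midpoints: 2.375, 3.125, 3.875, 4.625.
r(2.375) ≈ 0.86500, r(3.125) ≈ 1.13943, r(3.875) ≈ 1.35455, r(4.625) ≈ 1.53148.
Sum = Δu · [r(2.375) + r(3.125) + r(3.875) + r(4.625)].
Sum ≈ 3.66784.

3.66784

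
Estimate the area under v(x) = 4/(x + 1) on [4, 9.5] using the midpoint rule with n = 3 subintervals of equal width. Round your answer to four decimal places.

2.9509

Δx = (9.5 − 4)/3 = 11/6.
Midpoints: 59/12, 6.75, 103/12.
v(59/12) = 48/71, v(6.75) = 16/31, v(103/12) = 48/115.
Sum = Δx · [v(59/12) + v(6.75) + v(103/12)].
Sum ≈ 2.9509.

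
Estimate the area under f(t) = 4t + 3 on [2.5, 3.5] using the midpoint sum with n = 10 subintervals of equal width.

Δt = (3.5 − 2.5)/10 = 0.1.
Midpoints: 2.55, 2.65, 2.75, 2.85, 2.95, 3.05, 3.15, 3.25, 3.35, 3.45.
f(2.55) = 13.2, f(2.65) = 13.6, f(2.75) = 14, f(2.85) = 14.4, f(2.95) = 14.8, f(3.05) = 15.2, f(3.15) = 15.6, f(3.25) = 16, f(3.35) = 16.4, f(3.45) = 16.8.
Sum = Δt · [f(2.55) + f(2.65) + f(2.75) + ...].
Sum = 15.

15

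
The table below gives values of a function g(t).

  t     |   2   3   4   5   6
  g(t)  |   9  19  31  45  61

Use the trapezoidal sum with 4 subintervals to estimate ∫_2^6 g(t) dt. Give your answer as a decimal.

130

Δt = 1.
T_4 = (1/2)·[9 + 2·19 + 2·31 + 2·45 + 61] = 130.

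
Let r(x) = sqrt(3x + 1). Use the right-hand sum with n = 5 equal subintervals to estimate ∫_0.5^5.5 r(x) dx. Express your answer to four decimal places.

16.6430

Δx = (5.5 − 0.5)/5 = 1.
Right endpoints: 1.5, 2.5, 3.5, 4.5, 5.5.
r(1.5) ≈ 2.3452, r(2.5) ≈ 2.9155, r(3.5) ≈ 3.3912, r(4.5) ≈ 3.8079, r(5.5) ≈ 4.1833.
Sum = Δx · [r(1.5) + r(2.5) + r(3.5) + r(4.5) + r(5.5)].
Sum ≈ 16.6430.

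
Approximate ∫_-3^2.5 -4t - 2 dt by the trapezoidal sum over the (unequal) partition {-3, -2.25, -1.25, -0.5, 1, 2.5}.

-5.5

Subinterval widths: 0.75, 1, 0.75, 1.5, 1.5.
f(-3) = 10, f(-2.25) = 7, f(-1.25) = 3, f(-0.5) = 0, f(1) = -6, f(2.5) = -12.
On each subinterval the trapezoid contributes (Δt_i/2)·[f(t_{i-1}) + f(t_i)].
Sum = -5.5.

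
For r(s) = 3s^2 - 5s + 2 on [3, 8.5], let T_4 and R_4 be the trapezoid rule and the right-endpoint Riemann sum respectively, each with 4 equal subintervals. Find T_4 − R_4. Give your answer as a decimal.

T_4 = 445.19921875.
R_4 = 556.74609375.
T_4 − R_4 = -111.546875.

-111.546875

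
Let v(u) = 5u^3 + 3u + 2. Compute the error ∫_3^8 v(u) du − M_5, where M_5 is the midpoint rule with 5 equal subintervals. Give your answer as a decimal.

34.375

Exact integral: ∫_3^8 v(u) du = 5111.25.
M_5 = 5076.875.
Error = 5111.25 − 5076.875 = 34.375.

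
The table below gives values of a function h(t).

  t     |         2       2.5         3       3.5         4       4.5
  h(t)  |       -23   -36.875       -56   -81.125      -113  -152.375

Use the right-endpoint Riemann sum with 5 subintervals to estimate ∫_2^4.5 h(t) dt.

-219.6875

Δt = 0.5.
Sum = 0.5·[(-36.875) + (-56) + (-81.125) + (-113) + (-152.375)] = -219.6875.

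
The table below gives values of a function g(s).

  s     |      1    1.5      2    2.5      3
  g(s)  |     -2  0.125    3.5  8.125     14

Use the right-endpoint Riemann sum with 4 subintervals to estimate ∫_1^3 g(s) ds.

Δs = 0.5.
Sum = 0.5·[0.125 + 3.5 + 8.125 + 14] = 12.875.

12.875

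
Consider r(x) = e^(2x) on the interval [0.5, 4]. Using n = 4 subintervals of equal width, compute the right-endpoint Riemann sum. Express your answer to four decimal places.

Δx = (4 − 0.5)/4 = 0.875.
Right endpoints: 1.375, 2.25, 3.125, 4.
r(1.375) ≈ 15.6426, r(2.25) ≈ 90.0171, r(3.125) ≈ 518.0128, r(4) ≈ 2980.9580.
Sum = Δx · [r(1.375) + r(2.25) + r(3.125) + r(4)].
Sum ≈ 3154.0518.

3154.0518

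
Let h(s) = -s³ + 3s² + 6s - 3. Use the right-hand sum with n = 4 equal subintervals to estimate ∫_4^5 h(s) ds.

-10.859375

Δs = (5 − 4)/4 = 0.25.
Right endpoints: 4.25, 4.5, 4.75, 5.
h(4.25) = -0.078125, h(4.5) = -6.375, h(4.75) = -13.984375, h(5) = -23.
Sum = Δs · [h(4.25) + h(4.5) + h(4.75) + h(5)].
Sum = -10.859375.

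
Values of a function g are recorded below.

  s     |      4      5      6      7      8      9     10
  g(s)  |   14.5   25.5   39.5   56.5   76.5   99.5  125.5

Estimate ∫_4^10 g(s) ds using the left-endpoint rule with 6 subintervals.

Δs = 1.
Sum = 1·[14.5 + 25.5 + 39.5 + 56.5 + 76.5 + 99.5] = 312.

312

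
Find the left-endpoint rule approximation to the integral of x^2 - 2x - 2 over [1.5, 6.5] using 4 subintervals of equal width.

Δx = (6.5 − 1.5)/4 = 1.25.
Left endpoints: 1.5, 2.75, 4, 5.25.
f(1.5) = -2.75, f(2.75) = 0.0625, f(4) = 6, f(5.25) = 15.0625.
Sum = Δx · [f(1.5) + f(2.75) + f(4) + f(5.25)].
Sum = 22.96875.

22.96875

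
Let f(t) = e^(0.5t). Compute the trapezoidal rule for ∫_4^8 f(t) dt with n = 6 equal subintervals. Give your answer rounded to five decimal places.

95.29082

Δt = (8 − 4)/6 = 2/3.
f(4) ≈ 7.38906, f(14/3) ≈ 10.31226, f(16/3) ≈ 14.39192, f(6) ≈ 20.08554, f(20/3) ≈ 28.03162, f(22/3) ≈ 39.12128, f(8) ≈ 54.59815.
T_6 = (Δt/2)·[f(t_0) + 2f(t_1) + ... + 2f(t_{5}) + f(t_6)].
Sum ≈ 95.29082.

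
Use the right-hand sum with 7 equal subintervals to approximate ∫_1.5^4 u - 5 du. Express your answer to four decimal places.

-5.1786

Δu = (4 − 1.5)/7 = 5/14.
Right endpoints: 13/7, 31/14, 18/7, 41/14, 23/7, 51/14, 4.
f(13/7) = -22/7, f(31/14) = -39/14, f(18/7) = -17/7, f(41/14) = -29/14, f(23/7) = -12/7, f(51/14) = -19/14, f(4) = -1.
Sum = Δu · [f(13/7) + f(31/14) + f(18/7) + ...].
Sum ≈ -5.1786.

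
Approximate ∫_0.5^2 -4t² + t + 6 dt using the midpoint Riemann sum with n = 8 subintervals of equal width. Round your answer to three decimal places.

0.393

Δt = (2 − 0.5)/8 = 0.1875.
Midpoints: 0.59375, 0.78125, 0.96875, 1.15625, 1.34375, 1.53125, 1.71875, 1.90625.
f(0.59375) = 5.18359375, f(0.78125) = 4.33984375, f(0.96875) = 3.21484375, f(1.15625) = 1.80859375, f(1.34375) = 0.12109375, f(1.53125) = -1.84765625, f(1.71875) = -4.09765625, f(1.90625) = -6.62890625.
Sum = Δt · [f(0.59375) + f(0.78125) + f(0.96875) + ...].
Sum ≈ 0.393.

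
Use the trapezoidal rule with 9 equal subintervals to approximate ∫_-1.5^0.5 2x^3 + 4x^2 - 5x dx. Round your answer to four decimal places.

7.1831

Δx = (0.5 − (-1.5))/9 = 2/9.
f(-1.5) = 9.75, f(-23/18) = 25507/2916, f(-19/18) = 21527/2916, f(-5/6) = 625/108, f(-11/18) = 11935/2916, f(-7/18) = 7091/2916, f(-1/6) = 101/108, f(1/18) = -773/2916, f(5/18) = -3025/2916, f(0.5) = -1.25.
T_9 = (Δx/2)·[f(x_0) + 2f(x_1) + ... + 2f(x_{8}) + f(x_9)].
Sum ≈ 7.1831.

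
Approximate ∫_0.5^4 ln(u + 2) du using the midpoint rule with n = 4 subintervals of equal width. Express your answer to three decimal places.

Δu = (4 − 0.5)/4 = 0.875.
Midpoints: 0.9375, 1.8125, 2.6875, 3.5625.
f(0.9375) ≈ 1.078, f(1.8125) ≈ 1.338, f(2.6875) ≈ 1.545, f(3.5625) ≈ 1.716.
Sum = Δu · [f(0.9375) + f(1.8125) + f(2.6875) + f(3.5625)].
Sum ≈ 4.967.

4.967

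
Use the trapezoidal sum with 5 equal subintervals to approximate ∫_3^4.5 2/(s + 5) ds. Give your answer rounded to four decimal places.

0.3438

Δs = (4.5 − 3)/5 = 0.3.
f(3) = 0.25, f(3.3) = 20/83, f(3.6) = 10/43, f(3.9) = 20/89, f(4.2) = 5/23, f(4.5) = 4/19.
T_5 = (Δs/2)·[f(s_0) + 2f(s_1) + ... + 2f(s_{4}) + f(s_5)].
Sum ≈ 0.3438.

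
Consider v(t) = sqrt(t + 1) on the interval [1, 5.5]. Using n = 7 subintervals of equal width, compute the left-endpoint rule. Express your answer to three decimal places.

Δt = (5.5 − 1)/7 = 9/14.
Left endpoints: 1, 23/14, 16/7, 41/14, 25/7, 59/14, 34/7.
v(1) ≈ 1.414, v(23/14) ≈ 1.626, v(16/7) ≈ 1.813, v(41/14) ≈ 1.982, v(25/7) ≈ 2.138, v(59/14) ≈ 2.283, v(34/7) ≈ 2.420.
Sum = Δt · [v(1) + v(23/14) + v(16/7) + ...].
Sum ≈ 8.792.

8.792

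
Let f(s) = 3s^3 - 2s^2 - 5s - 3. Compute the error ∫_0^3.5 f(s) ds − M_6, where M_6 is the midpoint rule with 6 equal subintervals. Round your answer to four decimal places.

Exact integral: ∫_0^3.5 f(s) ds ≈ 42.838542.
M_6 ≈ 41.473886.
Error ≈ 42.838542 − 41.473886 ≈ 1.3647.

1.3647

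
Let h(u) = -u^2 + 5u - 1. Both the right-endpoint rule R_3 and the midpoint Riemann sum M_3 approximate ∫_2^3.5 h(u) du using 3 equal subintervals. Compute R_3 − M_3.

R_3 = 7.25.
M_3 = 7.53125.
R_3 − M_3 = -0.28125.

-0.28125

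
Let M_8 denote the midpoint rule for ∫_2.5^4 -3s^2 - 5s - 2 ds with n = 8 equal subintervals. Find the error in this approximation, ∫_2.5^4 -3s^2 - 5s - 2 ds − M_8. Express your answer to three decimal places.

Exact integral: ∫_2.5^4 f(s) ds = -75.75.
M_8 ≈ -75.73682.
Error ≈ -75.75 − (-75.73682) ≈ -0.013.

-0.013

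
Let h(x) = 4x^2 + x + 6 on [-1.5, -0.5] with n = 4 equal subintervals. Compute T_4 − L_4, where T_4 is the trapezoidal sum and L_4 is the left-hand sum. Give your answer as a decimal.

-0.875

T_4 = 9.375.
L_4 = 10.25.
T_4 − L_4 = -0.875.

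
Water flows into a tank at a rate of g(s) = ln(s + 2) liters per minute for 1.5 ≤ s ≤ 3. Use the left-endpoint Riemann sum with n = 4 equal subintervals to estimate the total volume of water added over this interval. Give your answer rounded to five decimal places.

Δs = (3 − 1.5)/4 = 0.375.
Left endpoints: 1.5, 1.875, 2.25, 2.625.
g(1.5) ≈ 1.25276, g(1.875) ≈ 1.35455, g(2.25) ≈ 1.44692, g(2.625) ≈ 1.53148.
Sum = Δs · [g(1.5) + g(1.875) + g(2.25) + g(2.625)].
Sum ≈ 2.09464.

2.09464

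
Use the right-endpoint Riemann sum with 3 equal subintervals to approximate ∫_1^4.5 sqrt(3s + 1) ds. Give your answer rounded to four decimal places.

Δs = (4.5 − 1)/3 = 7/6.
Right endpoints: 13/6, 10/3, 4.5.
f(13/6) ≈ 2.7386, f(10/3) ≈ 3.3166, f(4.5) ≈ 3.8079.
Sum = Δs · [f(13/6) + f(10/3) + f(4.5)].
Sum ≈ 11.5070.

11.5070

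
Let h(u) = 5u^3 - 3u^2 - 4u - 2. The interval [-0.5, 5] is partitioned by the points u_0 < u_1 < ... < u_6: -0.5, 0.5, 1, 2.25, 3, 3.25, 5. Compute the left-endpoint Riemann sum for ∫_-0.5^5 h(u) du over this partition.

256.8046875

Subinterval widths: 1, 0.5, 1.25, 0.75, 0.25, 1.75.
Left endpoints: -0.5, 0.5, 1, 2.25, 3, 3.25.
h(-0.5) = -1.375, h(0.5) = -4.125, h(1) = -4, h(2.25) = 30.765625, h(3) = 94, h(3.25) = 124.953125.
Sum = Σ Δu_i · h(u_i).
Sum = 256.8046875.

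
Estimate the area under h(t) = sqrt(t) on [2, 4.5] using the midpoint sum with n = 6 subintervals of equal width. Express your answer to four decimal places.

Δt = (4.5 − 2)/6 = 5/12.
Midpoints: 53/24, 2.625, 73/24, 83/24, 3.875, 103/24.
h(53/24) ≈ 1.4860, h(2.625) ≈ 1.6202, h(73/24) ≈ 1.7440, h(83/24) ≈ 1.8597, h(3.875) ≈ 1.9685, h(103/24) ≈ 2.0716.
Sum = Δt · [h(53/24) + h(2.625) + h(73/24) + ...].
Sum ≈ 4.4792.

4.4792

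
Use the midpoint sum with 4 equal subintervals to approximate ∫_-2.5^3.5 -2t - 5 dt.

Δt = (3.5 − (-2.5))/4 = 1.5.
Midpoints: -1.75, -0.25, 1.25, 2.75.
f(-1.75) = -1.5, f(-0.25) = -4.5, f(1.25) = -7.5, f(2.75) = -10.5.
Sum = Δt · [f(-1.75) + f(-0.25) + f(1.25) + f(2.75)].
Sum = -36.

-36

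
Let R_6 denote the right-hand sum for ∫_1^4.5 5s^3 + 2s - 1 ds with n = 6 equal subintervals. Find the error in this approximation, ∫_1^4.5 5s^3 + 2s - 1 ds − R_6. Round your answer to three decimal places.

-141.662

Exact integral: ∫_1^4.5 f(s) ds = 527.078125.
R_6 ≈ 668.74002.
Error ≈ 527.078125 − 668.74002 ≈ -141.662.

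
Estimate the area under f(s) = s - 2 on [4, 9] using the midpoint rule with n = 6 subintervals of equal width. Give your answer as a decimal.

Δs = (9 − 4)/6 = 5/6.
Midpoints: 53/12, 5.25, 73/12, 83/12, 7.75, 103/12.
f(53/12) = 29/12, f(5.25) = 3.25, f(73/12) = 49/12, f(83/12) = 59/12, f(7.75) = 5.75, f(103/12) = 79/12.
Sum = Δs · [f(53/12) + f(5.25) + f(73/12) + ...].
Sum = 22.5.

22.5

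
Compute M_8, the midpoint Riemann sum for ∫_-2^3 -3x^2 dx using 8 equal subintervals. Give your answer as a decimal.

Δx = (3 − (-2))/8 = 0.625.
Midpoints: -1.6875, -1.0625, -0.4375, 0.1875, 0.8125, 1.4375, 2.0625, 2.6875.
f(-1.6875) = -8.54296875, f(-1.0625) = -3.38671875, f(-0.4375) = -0.57421875, f(0.1875) = -0.10546875, f(0.8125) = -1.98046875, f(1.4375) = -6.19921875, f(2.0625) = -12.76171875, f(2.6875) = -21.66796875.
Sum = Δx · [f(-1.6875) + f(-1.0625) + f(-0.4375) + ...].
Sum = -34.51171875.

-34.51171875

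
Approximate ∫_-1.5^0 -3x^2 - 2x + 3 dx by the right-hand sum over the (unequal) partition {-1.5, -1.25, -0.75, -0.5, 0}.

Subinterval widths: 0.25, 0.5, 0.25, 0.5.
Right endpoints: -1.25, -0.75, -0.5, 0.
f(-1.25) = 0.8125, f(-0.75) = 2.8125, f(-0.5) = 3.25, f(0) = 3.
Sum = Σ Δx_i · f(x_i).
Sum = 3.921875.

3.921875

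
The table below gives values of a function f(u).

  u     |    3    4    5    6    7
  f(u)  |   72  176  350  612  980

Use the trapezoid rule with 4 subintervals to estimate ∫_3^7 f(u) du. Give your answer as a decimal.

1664

Δu = 1.
T_4 = (1/2)·[72 + 2·176 + 2·350 + 2·612 + 980] = 1664.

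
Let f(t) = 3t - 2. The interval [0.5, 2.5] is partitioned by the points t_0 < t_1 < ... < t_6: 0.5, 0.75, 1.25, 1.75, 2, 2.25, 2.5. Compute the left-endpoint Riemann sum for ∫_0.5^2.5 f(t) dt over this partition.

Subinterval widths: 0.25, 0.5, 0.5, 0.25, 0.25, 0.25.
Left endpoints: 0.5, 0.75, 1.25, 1.75, 2, 2.25.
f(0.5) = -0.5, f(0.75) = 0.25, f(1.25) = 1.75, f(1.75) = 3.25, f(2) = 4, f(2.25) = 4.75.
Sum = Σ Δt_i · f(t_i).
Sum = 3.875.

3.875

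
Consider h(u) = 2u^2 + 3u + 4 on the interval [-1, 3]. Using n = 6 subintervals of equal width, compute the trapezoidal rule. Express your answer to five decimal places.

47.25926

Δu = (3 − (-1))/6 = 2/3.
h(-1) = 3, h(-1/3) = 29/9, h(1/3) = 47/9, h(1) = 9, h(5/3) = 131/9, h(7/3) = 197/9, h(3) = 31.
T_6 = (Δu/2)·[h(u_0) + 2h(u_1) + ... + 2h(u_{5}) + h(u_6)].
Sum ≈ 47.25926.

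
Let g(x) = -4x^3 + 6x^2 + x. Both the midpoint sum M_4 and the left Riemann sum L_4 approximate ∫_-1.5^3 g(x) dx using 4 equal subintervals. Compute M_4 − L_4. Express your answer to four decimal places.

-38.7598

M_4 ≈ -10.388672.
L_4 = 28.37109375.
M_4 − L_4 ≈ -38.7598.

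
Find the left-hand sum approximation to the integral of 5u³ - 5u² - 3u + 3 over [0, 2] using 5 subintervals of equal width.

Δu = (2 − 0)/5 = 0.4.
Left endpoints: 0, 0.4, 0.8, 1.2, 1.6.
f(0) = 3, f(0.4) = 1.32, f(0.8) = -0.04, f(1.2) = 0.84, f(1.6) = 5.88.
Sum = Δu · [f(0) + f(0.4) + f(0.8) + f(1.2) + f(1.6)].
Sum = 4.4.

4.4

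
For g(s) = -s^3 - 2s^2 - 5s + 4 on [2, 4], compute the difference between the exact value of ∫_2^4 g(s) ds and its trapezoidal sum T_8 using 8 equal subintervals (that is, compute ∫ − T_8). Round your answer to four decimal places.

0.2292

Exact integral: ∫_2^4 g(s) ds ≈ -119.333333.
T_8 = -119.5625.
Error ≈ -119.333333 − (-119.5625) ≈ 0.2292.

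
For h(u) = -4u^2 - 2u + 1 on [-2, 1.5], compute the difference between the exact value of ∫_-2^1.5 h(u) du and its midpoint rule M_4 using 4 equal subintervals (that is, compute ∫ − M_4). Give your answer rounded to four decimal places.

Exact integral: ∫_-2^1.5 h(u) du ≈ -9.916667.
M_4 = -9.0234375.
Error ≈ -9.916667 − (-9.0234375) ≈ -0.8932.

-0.8932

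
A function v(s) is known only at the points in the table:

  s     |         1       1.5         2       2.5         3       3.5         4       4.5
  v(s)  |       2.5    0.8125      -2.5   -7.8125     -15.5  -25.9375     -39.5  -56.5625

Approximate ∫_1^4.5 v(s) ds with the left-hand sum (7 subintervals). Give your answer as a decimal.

-43.96875

Δs = 0.5.
Sum = 0.5·[2.5 + 0.8125 + (-2.5) + (-7.8125) + (-15.5) + (-25.9375) + (-39.5)] = -43.96875.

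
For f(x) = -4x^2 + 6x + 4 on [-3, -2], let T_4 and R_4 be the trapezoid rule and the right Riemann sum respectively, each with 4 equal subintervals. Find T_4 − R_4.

-3.25

T_4 = -36.375.
R_4 = -33.125.
T_4 − R_4 = -3.25.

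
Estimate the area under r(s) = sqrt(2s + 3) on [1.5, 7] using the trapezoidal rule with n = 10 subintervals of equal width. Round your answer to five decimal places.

18.46111

Δs = (7 − 1.5)/10 = 0.55.
r(1.5) ≈ 2.44949, r(2.05) ≈ 2.66458, r(2.6) ≈ 2.86356, r(3.15) ≈ 3.04959, r(3.7) ≈ 3.22490, r(4.25) ≈ 3.39116, r(4.8) ≈ 3.54965, r(5.35) ≈ 3.70135, r(5.9) ≈ 3.84708, r(6.45) ≈ 3.98748, r(7) ≈ 4.12311.
T_10 = (Δs/2)·[r(s_0) + 2r(s_1) + ... + 2r(s_{9}) + r(s_10)].
Sum ≈ 18.46111.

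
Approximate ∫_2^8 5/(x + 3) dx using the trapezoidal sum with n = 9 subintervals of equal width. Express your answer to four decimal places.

3.9482

Δx = (8 − 2)/9 = 2/3.
f(2) = 1, f(8/3) = 15/17, f(10/3) = 15/19, f(4) = 5/7, f(14/3) = 15/23, f(16/3) = 0.6, f(6) = 5/9, f(20/3) = 15/29, f(22/3) = 15/31, f(8) = 5/11.
T_9 = (Δx/2)·[f(x_0) + 2f(x_1) + ... + 2f(x_{8}) + f(x_9)].
Sum ≈ 3.9482.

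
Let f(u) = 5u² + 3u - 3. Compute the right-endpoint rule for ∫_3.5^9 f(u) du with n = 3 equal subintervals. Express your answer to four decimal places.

Δu = (9 − 3.5)/3 = 11/6.
Right endpoints: 16/3, 43/6, 9.
f(16/3) = 1397/9, f(43/6) = 9911/36, f(9) = 429.
Sum = Δu · [f(16/3) + f(43/6) + f(9)].
Sum ≈ 1575.8009.

1575.8009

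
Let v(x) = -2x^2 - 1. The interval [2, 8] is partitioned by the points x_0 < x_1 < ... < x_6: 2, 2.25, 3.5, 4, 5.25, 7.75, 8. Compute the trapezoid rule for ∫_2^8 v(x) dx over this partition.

Subinterval widths: 0.25, 1.25, 0.5, 1.25, 2.5, 0.25.
v(2) = -9, v(2.25) = -11.125, v(3.5) = -25.5, v(4) = -33, v(5.25) = -56.125, v(7.75) = -121.125, v(8) = -129.
On each subinterval the trapezoid contributes (Δx_i/2)·[v(x_{i-1}) + v(x_i)].
Sum = -348.5625.

-348.5625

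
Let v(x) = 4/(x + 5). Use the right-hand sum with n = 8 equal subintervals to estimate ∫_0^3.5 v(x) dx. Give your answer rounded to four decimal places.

Δx = (3.5 − 0)/8 = 0.4375.
Right endpoints: 0.4375, 0.875, 1.3125, 1.75, 2.1875, 2.625, 3.0625, 3.5.
v(0.4375) = 64/87, v(0.875) = 32/47, v(1.3125) = 64/101, v(1.75) = 16/27, v(2.1875) = 64/115, v(2.625) = 32/61, v(3.0625) = 64/129, v(3.5) = 8/17.
Sum = Δx · [v(0.4375) + v(0.875) + v(1.3125) + ...].
Sum ≈ 2.0521.

2.0521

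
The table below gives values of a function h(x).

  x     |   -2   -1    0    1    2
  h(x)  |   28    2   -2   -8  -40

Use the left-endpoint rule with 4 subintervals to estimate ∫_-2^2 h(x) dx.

20

Δx = 1.
Sum = 1·[28 + 2 + (-2) + (-8)] = 20.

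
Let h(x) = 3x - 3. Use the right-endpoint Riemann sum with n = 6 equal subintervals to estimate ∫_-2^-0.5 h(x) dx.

-9.5625

Δx = (-0.5 − (-2))/6 = 0.25.
Right endpoints: -1.75, -1.5, -1.25, -1, -0.75, -0.5.
h(-1.75) = -8.25, h(-1.5) = -7.5, h(-1.25) = -6.75, h(-1) = -6, h(-0.75) = -5.25, h(-0.5) = -4.5.
Sum = Δx · [h(-1.75) + h(-1.5) + h(-1.25) + ...].
Sum = -9.5625.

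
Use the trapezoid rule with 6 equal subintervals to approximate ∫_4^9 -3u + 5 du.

-72.5

Δu = (9 − 4)/6 = 5/6.
f(4) = -7, f(29/6) = -9.5, f(17/3) = -12, f(6.5) = -14.5, f(22/3) = -17, f(49/6) = -19.5, f(9) = -22.
T_6 = (Δu/2)·[f(u_0) + 2f(u_1) + ... + 2f(u_{5}) + f(u_6)].
Sum = -72.5.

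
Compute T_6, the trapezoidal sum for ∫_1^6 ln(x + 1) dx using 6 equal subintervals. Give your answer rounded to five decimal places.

Δx = (6 − 1)/6 = 5/6.
f(1) ≈ 0.69315, f(11/6) ≈ 1.04145, f(8/3) ≈ 1.29928, f(3.5) ≈ 1.50408, f(13/3) ≈ 1.67398, f(31/6) ≈ 1.81916, f(6) ≈ 1.94591.
T_6 = (Δx/2)·[f(x_0) + 2f(x_1) + ... + 2f(x_{5}) + f(x_6)].
Sum ≈ 7.21456.

7.21456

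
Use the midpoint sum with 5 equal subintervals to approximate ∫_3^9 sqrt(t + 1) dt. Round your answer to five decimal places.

15.75400

Δt = (9 − 3)/5 = 1.2.
Midpoints: 3.6, 4.8, 6, 7.2, 8.4.
f(3.6) ≈ 2.14476, f(4.8) ≈ 2.40832, f(6) ≈ 2.64575, f(7.2) ≈ 2.86356, f(8.4) ≈ 3.06594.
Sum = Δt · [f(3.6) + f(4.8) + f(6) + f(7.2) + f(8.4)].
Sum ≈ 15.75400.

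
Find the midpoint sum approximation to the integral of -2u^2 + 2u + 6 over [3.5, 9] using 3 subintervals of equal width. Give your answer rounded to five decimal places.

-352.58565

Δu = (9 − 3.5)/3 = 11/6.
Midpoints: 53/12, 6.25, 97/12.
f(53/12) = -1741/72, f(6.25) = -59.625, f(97/12) = -7813/72.
Sum = Δu · [f(53/12) + f(6.25) + f(97/12)].
Sum ≈ -352.58565.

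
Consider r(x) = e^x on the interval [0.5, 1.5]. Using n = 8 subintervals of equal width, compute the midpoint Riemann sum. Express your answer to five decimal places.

2.83112

Δx = (1.5 − 0.5)/8 = 0.125.
Midpoints: 0.5625, 0.6875, 0.8125, 0.9375, 1.0625, 1.1875, 1.3125, 1.4375.
r(0.5625) ≈ 1.75505, r(0.6875) ≈ 1.98874, r(0.8125) ≈ 2.25353, r(0.9375) ≈ 2.55359, r(1.0625) ≈ 2.89360, r(1.1875) ≈ 3.27887, r(1.3125) ≈ 3.71545, r(1.4375) ≈ 4.21016.
Sum = Δx · [r(0.5625) + r(0.6875) + r(0.8125) + ...].
Sum ≈ 2.83112.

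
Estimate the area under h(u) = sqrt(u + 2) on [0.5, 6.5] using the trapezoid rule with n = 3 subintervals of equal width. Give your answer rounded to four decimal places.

13.8383

Δu = (6.5 − 0.5)/3 = 2.
h(0.5) ≈ 1.5811, h(2.5) ≈ 2.1213, h(4.5) ≈ 2.5495, h(6.5) ≈ 2.9155.
T_3 = (Δu/2)·[h(u_0) + 2h(u_1) + 2h(u_2) + h(u_3)].
Sum ≈ 13.8383.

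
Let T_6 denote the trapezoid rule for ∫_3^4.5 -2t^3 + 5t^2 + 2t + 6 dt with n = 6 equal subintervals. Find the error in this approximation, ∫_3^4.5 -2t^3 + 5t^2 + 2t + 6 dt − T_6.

0.2734375

Exact integral: ∫_3^4.5 f(t) dt = -37.40625.
T_6 = -37.6796875.
Error = -37.40625 − (-37.6796875) = 0.2734375.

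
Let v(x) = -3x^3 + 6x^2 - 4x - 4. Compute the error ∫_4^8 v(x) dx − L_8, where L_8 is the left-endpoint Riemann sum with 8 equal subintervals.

Exact integral: ∫_4^8 v(x) dx = -2096.
L_8 = -1836.
Error = -2096 − (-1836) = -260.

-260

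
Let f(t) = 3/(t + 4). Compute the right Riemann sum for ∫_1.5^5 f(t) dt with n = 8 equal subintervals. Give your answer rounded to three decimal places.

Δt = (5 − 1.5)/8 = 0.4375.
Right endpoints: 1.9375, 2.375, 2.8125, 3.25, 3.6875, 4.125, 4.5625, 5.
f(1.9375) = 48/95, f(2.375) = 8/17, f(2.8125) = 48/109, f(3.25) = 12/29, f(3.6875) = 16/41, f(4.125) = 24/65, f(4.5625) = 48/137, f(5) = 1/3.
Sum = Δt · [f(1.9375) + f(2.375) + f(2.8125) + ...].
Sum ≈ 1.432.

1.432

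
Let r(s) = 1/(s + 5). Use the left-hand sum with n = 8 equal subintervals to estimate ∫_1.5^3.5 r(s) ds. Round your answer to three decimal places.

0.273

Δs = (3.5 − 1.5)/8 = 0.25.
Left endpoints: 1.5, 1.75, 2, 2.25, 2.5, 2.75, 3, 3.25.
r(1.5) = 2/13, r(1.75) = 4/27, r(2) = 1/7, r(2.25) = 4/29, r(2.5) = 2/15, r(2.75) = 4/31, r(3) = 0.125, r(3.25) = 4/33.
Sum = Δs · [r(1.5) + r(1.75) + r(2) + ...].
Sum ≈ 0.273.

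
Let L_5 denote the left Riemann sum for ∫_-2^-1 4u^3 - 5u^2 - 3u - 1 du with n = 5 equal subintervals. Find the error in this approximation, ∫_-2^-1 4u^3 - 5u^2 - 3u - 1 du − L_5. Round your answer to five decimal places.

4.15333

Exact integral: ∫_-2^-1 f(u) du ≈ -23.1666667.
L_5 = -27.32.
Error ≈ -23.1666667 − (-27.32) ≈ 4.15333.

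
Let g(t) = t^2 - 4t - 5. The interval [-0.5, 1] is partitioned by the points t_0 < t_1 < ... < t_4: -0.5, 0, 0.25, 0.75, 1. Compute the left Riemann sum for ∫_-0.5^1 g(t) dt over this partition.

Subinterval widths: 0.5, 0.25, 0.5, 0.25.
Left endpoints: -0.5, 0, 0.25, 0.75.
g(-0.5) = -2.75, g(0) = -5, g(0.25) = -5.9375, g(0.75) = -7.4375.
Sum = Σ Δt_i · g(t_i).
Sum = -7.453125.

-7.453125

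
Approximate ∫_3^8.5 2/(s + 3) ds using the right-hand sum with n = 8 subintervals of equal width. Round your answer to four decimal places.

1.2480

Δs = (8.5 − 3)/8 = 0.6875.
Right endpoints: 3.6875, 4.375, 5.0625, 5.75, 6.4375, 7.125, 7.8125, 8.5.
f(3.6875) = 32/107, f(4.375) = 16/59, f(5.0625) = 32/129, f(5.75) = 8/35, f(6.4375) = 32/151, f(7.125) = 16/81, f(7.8125) = 32/173, f(8.5) = 4/23.
Sum = Δs · [f(3.6875) + f(4.375) + f(5.0625) + ...].
Sum ≈ 1.2480.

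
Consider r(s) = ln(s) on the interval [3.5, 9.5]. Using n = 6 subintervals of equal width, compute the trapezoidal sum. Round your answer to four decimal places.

Δs = (9.5 − 3.5)/6 = 1.
r(3.5) ≈ 1.2528, r(4.5) ≈ 1.5041, r(5.5) ≈ 1.7047, r(6.5) ≈ 1.8718, r(7.5) ≈ 2.0149, r(8.5) ≈ 2.1401, r(9.5) ≈ 2.2513.
T_6 = (Δs/2)·[r(s_0) + 2r(s_1) + ... + 2r(s_{5}) + r(s_6)].
Sum ≈ 10.9876.

10.9876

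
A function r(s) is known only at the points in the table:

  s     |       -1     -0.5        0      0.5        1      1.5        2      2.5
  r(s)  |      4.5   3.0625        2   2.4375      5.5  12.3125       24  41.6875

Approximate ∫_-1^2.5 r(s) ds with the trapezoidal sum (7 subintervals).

36.203125

Δs = 0.5.
T_7 = (0.5/2)·[4.5 + 2·3.0625 + 2·2 + 2·2.4375 + 2·5.5 + 2·12.3125 + 2·24 + 41.6875] = 36.203125.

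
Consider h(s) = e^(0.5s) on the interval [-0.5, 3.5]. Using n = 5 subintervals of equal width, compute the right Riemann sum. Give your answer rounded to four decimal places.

Δs = (3.5 − (-0.5))/5 = 0.8.
Right endpoints: 0.3, 1.1, 1.9, 2.7, 3.5.
h(0.3) ≈ 1.1618, h(1.1) ≈ 1.7333, h(1.9) ≈ 2.5857, h(2.7) ≈ 3.8574, h(3.5) ≈ 5.7546.
Sum = Δs · [h(0.3) + h(1.1) + h(1.9) + h(2.7) + h(3.5)].
Sum ≈ 12.0743.

12.0743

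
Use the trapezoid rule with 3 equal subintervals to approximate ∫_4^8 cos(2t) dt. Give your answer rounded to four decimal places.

-0.2061

Δt = (8 − 4)/3 = 4/3.
f(4) ≈ -0.1455, f(16/3) ≈ -0.3230, f(20/3) ≈ 0.7200, f(8) ≈ -0.9577.
T_3 = (Δt/2)·[f(t_0) + 2f(t_1) + 2f(t_2) + f(t_3)].
Sum ≈ -0.2061.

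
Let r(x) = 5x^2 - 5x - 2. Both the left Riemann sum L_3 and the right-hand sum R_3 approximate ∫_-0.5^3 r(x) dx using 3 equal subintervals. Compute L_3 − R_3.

-30.625

L_3 ≈ 4.9907407.
R_3 ≈ 35.6157407.
L_3 − R_3 = -30.625.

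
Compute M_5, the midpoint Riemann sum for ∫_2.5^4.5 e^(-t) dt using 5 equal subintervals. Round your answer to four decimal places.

0.0705

Δt = (4.5 − 2.5)/5 = 0.4.
Midpoints: 2.7, 3.1, 3.5, 3.9, 4.3.
f(2.7) ≈ 0.0672, f(3.1) ≈ 0.0450, f(3.5) ≈ 0.0302, f(3.9) ≈ 0.0202, f(4.3) ≈ 0.0136.
Sum = Δt · [f(2.7) + f(3.1) + f(3.5) + f(3.9) + f(4.3)].
Sum ≈ 0.0705.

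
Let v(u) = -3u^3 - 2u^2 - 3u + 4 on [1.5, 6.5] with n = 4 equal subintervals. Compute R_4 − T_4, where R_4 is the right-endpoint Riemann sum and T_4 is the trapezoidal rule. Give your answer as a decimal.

R_4 = -2173.28125.
T_4 = -1605.3125.
R_4 − T_4 = -567.96875.

-567.96875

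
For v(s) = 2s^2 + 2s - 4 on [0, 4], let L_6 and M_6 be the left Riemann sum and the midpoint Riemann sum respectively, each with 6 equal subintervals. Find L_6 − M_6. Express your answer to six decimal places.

-12.444444

L_6 ≈ 29.92592593.
M_6 ≈ 42.37037037.
L_6 − M_6 ≈ -12.444444.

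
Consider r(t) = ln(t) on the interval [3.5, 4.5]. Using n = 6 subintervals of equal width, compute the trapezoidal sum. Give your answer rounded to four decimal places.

1.3835

Δt = (4.5 − 3.5)/6 = 1/6.
r(3.5) ≈ 1.2528, r(11/3) ≈ 1.2993, r(23/6) ≈ 1.3437, r(4) ≈ 1.3863, r(25/6) ≈ 1.4271, r(13/3) ≈ 1.4663, r(4.5) ≈ 1.5041.
T_6 = (Δt/2)·[r(t_0) + 2r(t_1) + ... + 2r(t_{5}) + r(t_6)].
Sum ≈ 1.3835.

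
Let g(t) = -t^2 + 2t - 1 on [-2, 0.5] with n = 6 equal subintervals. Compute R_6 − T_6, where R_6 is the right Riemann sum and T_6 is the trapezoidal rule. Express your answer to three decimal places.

1.823

R_6 ≈ -7.20775.
T_6 ≈ -9.03067.
R_6 − T_6 ≈ 1.823.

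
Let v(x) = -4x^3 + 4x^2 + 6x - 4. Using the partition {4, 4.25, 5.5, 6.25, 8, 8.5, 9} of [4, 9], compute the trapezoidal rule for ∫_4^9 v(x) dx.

Subinterval widths: 0.25, 1.25, 0.75, 1.75, 0.5, 0.5.
v(4) = -172, v(4.25) = -213.3125, v(5.5) = -515.5, v(6.25) = -786.8125, v(8) = -1748, v(8.5) = -2120.5, v(9) = -2542.
On each subinterval the trapezoid contributes (Δx_i/2)·[v(x_{i-1}) + v(x_i)].
Sum = -5342.75.

-5342.75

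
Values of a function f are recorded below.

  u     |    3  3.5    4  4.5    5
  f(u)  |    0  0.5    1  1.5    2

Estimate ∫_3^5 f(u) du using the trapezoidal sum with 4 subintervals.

2

Δu = 0.5.
T_4 = (0.5/2)·[0 + 2·0.5 + 2·1 + 2·1.5 + 2] = 2.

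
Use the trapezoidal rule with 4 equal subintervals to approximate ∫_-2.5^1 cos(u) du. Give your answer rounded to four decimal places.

1.3469

Δu = (1 − (-2.5))/4 = 0.875.
f(-2.5) ≈ -0.8011, f(-1.625) ≈ -0.0542, f(-0.75) ≈ 0.7317, f(0.125) ≈ 0.9922, f(1) ≈ 0.5403.
T_4 = (Δu/2)·[f(u_0) + 2f(u_1) + 2f(u_2) + 2f(u_3) + f(u_4)].
Sum ≈ 1.3469.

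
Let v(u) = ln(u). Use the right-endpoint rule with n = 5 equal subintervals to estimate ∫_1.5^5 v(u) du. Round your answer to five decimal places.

4.34151

Δu = (5 − 1.5)/5 = 0.7.
Right endpoints: 2.2, 2.9, 3.6, 4.3, 5.
v(2.2) ≈ 0.78846, v(2.9) ≈ 1.06471, v(3.6) ≈ 1.28093, v(4.3) ≈ 1.45862, v(5) ≈ 1.60944.
Sum = Δu · [v(2.2) + v(2.9) + v(3.6) + v(4.3) + v(5)].
Sum ≈ 4.34151.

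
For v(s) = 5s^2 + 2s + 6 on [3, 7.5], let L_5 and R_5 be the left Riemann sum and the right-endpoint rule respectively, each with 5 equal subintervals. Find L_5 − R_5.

-220.725

L_5 = 625.05.
R_5 = 845.775.
L_5 − R_5 = -220.725.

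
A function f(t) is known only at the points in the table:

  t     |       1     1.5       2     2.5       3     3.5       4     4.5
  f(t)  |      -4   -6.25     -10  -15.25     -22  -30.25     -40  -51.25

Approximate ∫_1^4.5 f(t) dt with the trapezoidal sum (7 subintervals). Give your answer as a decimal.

Δt = 0.5.
T_7 = (0.5/2)·[(-4) + 2·(-6.25) + 2·(-10) + 2·(-15.25) + 2·(-22) + 2·(-30.25) + 2·(-40) + (-51.25)] = -75.6875.

-75.6875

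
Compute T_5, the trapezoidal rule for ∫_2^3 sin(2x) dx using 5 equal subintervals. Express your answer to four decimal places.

-0.7961

Δx = (3 − 2)/5 = 0.2.
f(2) ≈ -0.7568, f(2.2) ≈ -0.9516, f(2.4) ≈ -0.9962, f(2.6) ≈ -0.8835, f(2.8) ≈ -0.6313, f(3) ≈ -0.2794.
T_5 = (Δx/2)·[f(x_0) + 2f(x_1) + ... + 2f(x_{4}) + f(x_5)].
Sum ≈ -0.7961.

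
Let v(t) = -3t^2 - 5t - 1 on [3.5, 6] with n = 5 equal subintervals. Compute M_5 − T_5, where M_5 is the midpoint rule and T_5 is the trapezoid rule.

0.46875

M_5 = -234.84375.
T_5 = -235.3125.
M_5 − T_5 = 0.46875.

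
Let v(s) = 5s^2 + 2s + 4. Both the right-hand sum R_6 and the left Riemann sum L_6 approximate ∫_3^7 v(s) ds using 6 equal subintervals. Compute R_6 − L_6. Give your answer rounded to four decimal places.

R_6 ≈ 653.481481.
L_6 ≈ 514.814815.
R_6 − L_6 ≈ 138.6667.

138.6667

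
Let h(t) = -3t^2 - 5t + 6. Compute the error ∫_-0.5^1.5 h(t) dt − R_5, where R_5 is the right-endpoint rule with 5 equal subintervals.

3.36

Exact integral: ∫_-0.5^1.5 h(t) dt = 3.5.
R_5 = 0.14.
Error = 3.5 − 0.14 = 3.36.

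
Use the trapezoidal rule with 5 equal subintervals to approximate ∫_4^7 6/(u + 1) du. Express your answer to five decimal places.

Δu = (7 − 4)/5 = 0.6.
f(4) = 1.2, f(4.6) = 15/14, f(5.2) = 30/31, f(5.8) = 15/17, f(6.4) = 30/37, f(7) = 0.75.
T_5 = (Δu/2)·[f(u_0) + 2f(u_1) + ... + 2f(u_{4}) + f(u_5)].
Sum ≈ 2.82440.

2.82440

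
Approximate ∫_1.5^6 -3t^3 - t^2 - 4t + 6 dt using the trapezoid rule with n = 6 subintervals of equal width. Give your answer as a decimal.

-1094.23828125

Δt = (6 − 1.5)/6 = 0.75.
f(1.5) = -12.375, f(2.25) = -42.234375, f(3) = -96, f(3.75) = -181.265625, f(4.5) = -305.625, f(5.25) = -476.671875, f(6) = -702.
T_6 = (Δt/2)·[f(t_0) + 2f(t_1) + ... + 2f(t_{5}) + f(t_6)].
Sum = -1094.23828125.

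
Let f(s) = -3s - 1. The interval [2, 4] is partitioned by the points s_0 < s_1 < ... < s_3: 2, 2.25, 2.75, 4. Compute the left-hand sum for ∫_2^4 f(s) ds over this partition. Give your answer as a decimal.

Subinterval widths: 0.25, 0.5, 1.25.
Left endpoints: 2, 2.25, 2.75.
f(2) = -7, f(2.25) = -7.75, f(2.75) = -9.25.
Sum = Σ Δs_i · f(s_i).
Sum = -17.1875.

-17.1875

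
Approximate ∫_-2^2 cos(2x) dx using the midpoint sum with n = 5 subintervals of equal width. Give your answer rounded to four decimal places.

Δx = (2 − (-2))/5 = 0.8.
Midpoints: -1.6, -0.8, 0, 0.8, 1.6.
f(-1.6) ≈ -0.9983, f(-0.8) ≈ -0.0292, f(0) ≈ 1.0000, f(0.8) ≈ -0.0292, f(1.6) ≈ -0.9983.
Sum = Δx · [f(-1.6) + f(-0.8) + f(0) + f(0.8) + f(1.6)].
Sum ≈ -0.8440.

-0.8440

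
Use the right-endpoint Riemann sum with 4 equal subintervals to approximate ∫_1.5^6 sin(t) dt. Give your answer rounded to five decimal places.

-1.51185

Δt = (6 − 1.5)/4 = 1.125.
Right endpoints: 2.625, 3.75, 4.875, 6.
f(2.625) ≈ 0.49392, f(3.75) ≈ -0.57156, f(4.875) ≈ -0.98681, f(6) ≈ -0.27942.
Sum = Δt · [f(2.625) + f(3.75) + f(4.875) + f(6)].
Sum ≈ -1.51185.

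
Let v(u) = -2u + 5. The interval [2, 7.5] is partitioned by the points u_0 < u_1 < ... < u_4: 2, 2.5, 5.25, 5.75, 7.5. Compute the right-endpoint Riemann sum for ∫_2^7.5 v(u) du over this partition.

Subinterval widths: 0.5, 2.75, 0.5, 1.75.
Right endpoints: 2.5, 5.25, 5.75, 7.5.
v(2.5) = 0, v(5.25) = -5.5, v(5.75) = -6.5, v(7.5) = -10.
Sum = Σ Δu_i · v(u_i).
Sum = -35.875.

-35.875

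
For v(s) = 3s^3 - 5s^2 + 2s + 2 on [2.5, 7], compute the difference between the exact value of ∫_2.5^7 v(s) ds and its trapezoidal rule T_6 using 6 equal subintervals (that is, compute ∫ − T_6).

Exact integral: ∫_2.5^7 v(s) ds = 1277.578125.
T_6 = 1293.50390625.
Error = 1277.578125 − 1293.50390625 = -15.92578125.

-15.92578125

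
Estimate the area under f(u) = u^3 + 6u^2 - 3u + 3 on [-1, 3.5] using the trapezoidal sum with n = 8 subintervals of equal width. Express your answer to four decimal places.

123.9543

Δu = (3.5 − (-1))/8 = 0.5625.
f(-1) = 11, f(-0.4375) = 22025/4096, f(0.125) = 1393/512, f(0.6875) = 16787/4096, f(1.25) = 10.578125, f(1.8125) = 95141/4096, f(2.375) = 22075/512, f(2.9375) = 292079/4096, f(3.5) = 108.875.
T_8 = (Δu/2)·[f(u_0) + 2f(u_1) + ... + 2f(u_{7}) + f(u_8)].
Sum ≈ 123.9543.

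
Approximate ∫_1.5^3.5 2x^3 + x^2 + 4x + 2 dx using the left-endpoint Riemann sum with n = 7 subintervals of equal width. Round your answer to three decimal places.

96.245

Δx = (3.5 − 1.5)/7 = 2/7.
Left endpoints: 1.5, 25/14, 29/14, 33/14, 37/14, 41/14, 45/14.
f(1.5) = 17, f(25/14) = 8136/343, f(29/14) = 11097/343, f(33/14) = 14810/343, f(37/14) = 19371/343, f(41/14) = 24876/343, f(45/14) = 31421/343.
Sum = Δx · [f(1.5) + f(25/14) + f(29/14) + ...].
Sum ≈ 96.245.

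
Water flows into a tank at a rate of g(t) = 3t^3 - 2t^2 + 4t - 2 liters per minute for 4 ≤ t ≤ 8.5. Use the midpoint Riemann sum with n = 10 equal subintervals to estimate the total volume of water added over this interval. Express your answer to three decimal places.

Δt = (8.5 − 4)/10 = 0.45.
Midpoints: 4.225, 4.675, 5.125, 5.575, 6.025, 6.475, 6.925, 7.375, 7.825, 8.275.
g(4.225) = 13149147/64000, g(4.675) = 17888889/64000, g(5.125) = 189339/512, g(5.575) = 30589581/64000, g(6.025) = 38760483/64000, g(6.475) = 48285057/64000, g(6.925) = 59268279/64000, g(7.375) = 574521/512, g(7.825) = 86030571/64000, g(8.275) = 102019593/64000.
Sum = Δt · [g(4.225) + g(4.675) + g(5.125) + ...].
Sum ≈ 3455.677.

3455.677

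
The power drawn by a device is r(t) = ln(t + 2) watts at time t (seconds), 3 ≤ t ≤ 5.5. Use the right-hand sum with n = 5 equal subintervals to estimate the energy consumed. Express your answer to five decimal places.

4.66456

Δt = (5.5 − 3)/5 = 0.5.
Right endpoints: 3.5, 4, 4.5, 5, 5.5.
r(3.5) ≈ 1.70475, r(4) ≈ 1.79176, r(4.5) ≈ 1.87180, r(5) ≈ 1.94591, r(5.5) ≈ 2.01490.
Sum = Δt · [r(3.5) + r(4) + r(4.5) + r(5) + r(5.5)].
Sum ≈ 4.66456.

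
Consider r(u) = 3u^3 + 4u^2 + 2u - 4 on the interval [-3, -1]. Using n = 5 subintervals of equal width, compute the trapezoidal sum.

-42.08

Δu = (-1 − (-3))/5 = 0.4.
r(-3) = -55, r(-2.6) = -34.888, r(-2.2) = -20.984, r(-1.8) = -12.136, r(-1.4) = -7.192, r(-1) = -5.
T_5 = (Δu/2)·[r(u_0) + 2r(u_1) + ... + 2r(u_{4}) + r(u_5)].
Sum = -42.08.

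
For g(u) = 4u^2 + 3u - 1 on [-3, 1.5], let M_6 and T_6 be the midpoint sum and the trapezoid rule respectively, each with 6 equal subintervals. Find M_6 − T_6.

-2.53125

M_6 = 25.03125.
T_6 = 27.5625.
M_6 − T_6 = -2.53125.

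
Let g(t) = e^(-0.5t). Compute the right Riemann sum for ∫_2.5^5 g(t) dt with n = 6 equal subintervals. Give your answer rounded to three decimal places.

Δt = (5 − 2.5)/6 = 5/12.
Right endpoints: 35/12, 10/3, 3.75, 25/6, 55/12, 5.
g(35/12) ≈ 0.233, g(10/3) ≈ 0.189, g(3.75) ≈ 0.153, g(25/6) ≈ 0.125, g(55/12) ≈ 0.101, g(5) ≈ 0.082.
Sum = Δt · [g(35/12) + g(10/3) + g(3.75) + ...].
Sum ≈ 0.368.

0.368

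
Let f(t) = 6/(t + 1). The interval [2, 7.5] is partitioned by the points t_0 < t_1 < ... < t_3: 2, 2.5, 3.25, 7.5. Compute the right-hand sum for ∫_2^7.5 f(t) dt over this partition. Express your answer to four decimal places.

Subinterval widths: 0.5, 0.75, 4.25.
Right endpoints: 2.5, 3.25, 7.5.
f(2.5) = 12/7, f(3.25) = 24/17, f(7.5) = 12/17.
Sum = Σ Δt_i · f(t_i).
Sum ≈ 4.9160.

4.9160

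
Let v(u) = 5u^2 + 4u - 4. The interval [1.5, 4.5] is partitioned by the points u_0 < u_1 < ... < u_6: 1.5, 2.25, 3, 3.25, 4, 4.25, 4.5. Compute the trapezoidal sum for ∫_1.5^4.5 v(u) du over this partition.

Subinterval widths: 0.75, 0.75, 0.25, 0.75, 0.25, 0.25.
v(1.5) = 13.25, v(2.25) = 30.3125, v(3) = 53, v(3.25) = 61.8125, v(4) = 92, v(4.25) = 103.3125, v(4.5) = 115.25.
On each subinterval the trapezoid contributes (Δu_i/2)·[v(u_{i-1}) + v(u_i)].
Sum = 171.34375.

171.34375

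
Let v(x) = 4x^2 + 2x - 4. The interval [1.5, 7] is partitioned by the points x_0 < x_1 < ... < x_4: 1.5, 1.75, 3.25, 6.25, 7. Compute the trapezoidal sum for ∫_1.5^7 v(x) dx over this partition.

498.125

Subinterval widths: 0.25, 1.5, 3, 0.75.
v(1.5) = 8, v(1.75) = 11.75, v(3.25) = 44.75, v(6.25) = 164.75, v(7) = 206.
On each subinterval the trapezoid contributes (Δx_i/2)·[v(x_{i-1}) + v(x_i)].
Sum = 498.125.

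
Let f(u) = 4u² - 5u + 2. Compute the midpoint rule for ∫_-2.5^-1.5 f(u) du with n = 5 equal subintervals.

28.32

Δu = (-1.5 − (-2.5))/5 = 0.2.
Midpoints: -2.4, -2.2, -2, -1.8, -1.6.
f(-2.4) = 37.04, f(-2.2) = 32.36, f(-2) = 28, f(-1.8) = 23.96, f(-1.6) = 20.24.
Sum = Δu · [f(-2.4) + f(-2.2) + f(-2) + f(-1.8) + f(-1.6)].
Sum = 28.32.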